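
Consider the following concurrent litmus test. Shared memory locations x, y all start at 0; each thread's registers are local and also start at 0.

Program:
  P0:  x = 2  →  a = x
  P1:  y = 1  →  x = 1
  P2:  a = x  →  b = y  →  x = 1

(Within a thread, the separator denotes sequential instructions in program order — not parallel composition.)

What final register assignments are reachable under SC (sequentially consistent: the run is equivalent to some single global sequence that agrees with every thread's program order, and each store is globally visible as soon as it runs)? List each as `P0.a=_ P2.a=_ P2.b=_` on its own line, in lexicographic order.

outcome vector order: (P0.a,P2.a,P2.b)
|SC outcomes| = 10

P0.a=1 P2.a=0 P2.b=0
P0.a=1 P2.a=0 P2.b=1
P0.a=1 P2.a=1 P2.b=1
P0.a=1 P2.a=2 P2.b=0
P0.a=1 P2.a=2 P2.b=1
P0.a=2 P2.a=0 P2.b=0
P0.a=2 P2.a=0 P2.b=1
P0.a=2 P2.a=1 P2.b=1
P0.a=2 P2.a=2 P2.b=0
P0.a=2 P2.a=2 P2.b=1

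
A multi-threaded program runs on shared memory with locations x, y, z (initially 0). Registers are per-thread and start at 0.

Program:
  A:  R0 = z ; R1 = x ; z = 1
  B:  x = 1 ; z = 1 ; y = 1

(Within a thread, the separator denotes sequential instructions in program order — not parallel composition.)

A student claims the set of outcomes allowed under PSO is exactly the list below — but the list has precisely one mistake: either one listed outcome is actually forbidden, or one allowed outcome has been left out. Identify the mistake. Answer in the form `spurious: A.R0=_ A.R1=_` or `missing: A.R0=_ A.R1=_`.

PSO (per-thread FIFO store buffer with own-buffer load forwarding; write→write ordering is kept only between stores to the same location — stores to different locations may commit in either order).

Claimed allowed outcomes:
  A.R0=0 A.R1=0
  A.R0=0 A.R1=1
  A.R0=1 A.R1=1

missing: A.R0=1 A.R1=0

outcome vector order: (A.R0,A.R1)
[PSO] allowed = {(0,0); (0,1); (1,0); (1,1)}
PSO∖claimed = {(1,0)}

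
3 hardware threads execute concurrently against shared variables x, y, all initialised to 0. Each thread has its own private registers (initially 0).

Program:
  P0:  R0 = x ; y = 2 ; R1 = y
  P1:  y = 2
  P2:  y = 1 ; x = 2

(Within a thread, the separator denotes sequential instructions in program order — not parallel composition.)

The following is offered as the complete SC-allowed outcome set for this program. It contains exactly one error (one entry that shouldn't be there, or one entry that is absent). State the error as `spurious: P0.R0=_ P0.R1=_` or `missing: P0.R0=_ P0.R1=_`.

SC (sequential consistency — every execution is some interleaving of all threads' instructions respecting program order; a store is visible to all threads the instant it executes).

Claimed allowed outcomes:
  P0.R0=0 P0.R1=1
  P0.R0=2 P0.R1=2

outcome vector order: (P0.R0,P0.R1)
SC (3): 0/1; 0/2; 2/2
SC∖claimed = {0/2}

missing: P0.R0=0 P0.R1=2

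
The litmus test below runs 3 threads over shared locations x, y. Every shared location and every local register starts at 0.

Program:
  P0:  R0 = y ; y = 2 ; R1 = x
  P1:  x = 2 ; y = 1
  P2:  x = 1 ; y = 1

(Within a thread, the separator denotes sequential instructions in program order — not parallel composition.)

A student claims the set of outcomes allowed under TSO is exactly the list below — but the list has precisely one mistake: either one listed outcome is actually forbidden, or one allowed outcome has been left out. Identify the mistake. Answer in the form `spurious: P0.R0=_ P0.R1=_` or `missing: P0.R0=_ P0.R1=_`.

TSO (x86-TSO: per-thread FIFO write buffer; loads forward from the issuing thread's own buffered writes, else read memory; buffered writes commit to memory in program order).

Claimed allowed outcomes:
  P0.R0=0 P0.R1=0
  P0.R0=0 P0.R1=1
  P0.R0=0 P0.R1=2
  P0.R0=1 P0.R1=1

missing: P0.R0=1 P0.R1=2

outcome vector order: (P0.R0,P0.R1)
TSO (5): 00; 01; 02; 11; 12
TSO∖claimed = {12}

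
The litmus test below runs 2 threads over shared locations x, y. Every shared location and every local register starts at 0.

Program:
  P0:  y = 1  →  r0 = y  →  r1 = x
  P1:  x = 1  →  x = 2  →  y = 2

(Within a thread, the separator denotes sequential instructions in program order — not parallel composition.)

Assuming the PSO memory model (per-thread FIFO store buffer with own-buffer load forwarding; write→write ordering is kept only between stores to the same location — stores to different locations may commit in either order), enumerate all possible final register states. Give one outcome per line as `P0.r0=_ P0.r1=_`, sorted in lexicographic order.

P0.r0=1 P0.r1=0
P0.r0=1 P0.r1=1
P0.r0=1 P0.r1=2
P0.r0=2 P0.r1=0
P0.r0=2 P0.r1=1
P0.r0=2 P0.r1=2

outcome vector order: (P0.r0,P0.r1)
|PSO outcomes| = 6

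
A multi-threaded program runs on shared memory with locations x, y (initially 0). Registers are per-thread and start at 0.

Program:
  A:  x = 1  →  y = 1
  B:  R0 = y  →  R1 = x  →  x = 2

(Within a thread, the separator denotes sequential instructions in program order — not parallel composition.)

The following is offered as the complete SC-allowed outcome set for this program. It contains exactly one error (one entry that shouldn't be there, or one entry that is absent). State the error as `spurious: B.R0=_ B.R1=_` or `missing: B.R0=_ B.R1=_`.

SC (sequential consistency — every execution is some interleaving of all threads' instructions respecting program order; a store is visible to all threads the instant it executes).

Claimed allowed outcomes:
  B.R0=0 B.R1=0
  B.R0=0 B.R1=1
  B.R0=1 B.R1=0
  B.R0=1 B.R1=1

spurious: B.R0=1 B.R1=0

outcome vector order: (B.R0,B.R1)
SC: 3 outcomes — {(0,0); (0,1); (1,1)}
claimed∖SC = {(1,0)}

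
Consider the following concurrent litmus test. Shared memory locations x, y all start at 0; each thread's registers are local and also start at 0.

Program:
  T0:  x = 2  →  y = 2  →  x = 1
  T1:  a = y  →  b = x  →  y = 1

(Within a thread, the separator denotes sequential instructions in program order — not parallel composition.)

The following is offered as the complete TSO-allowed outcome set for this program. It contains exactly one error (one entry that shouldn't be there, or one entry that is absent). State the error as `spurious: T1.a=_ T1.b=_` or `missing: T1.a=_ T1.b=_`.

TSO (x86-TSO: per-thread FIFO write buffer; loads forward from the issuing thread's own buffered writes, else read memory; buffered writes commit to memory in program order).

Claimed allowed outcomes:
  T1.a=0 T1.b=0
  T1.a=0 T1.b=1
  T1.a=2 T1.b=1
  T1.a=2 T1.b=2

missing: T1.a=0 T1.b=2

outcome vector order: (T1.a,T1.b)
[TSO] allowed = {00; 01; 02; 21; 22}
TSO∖claimed = {02}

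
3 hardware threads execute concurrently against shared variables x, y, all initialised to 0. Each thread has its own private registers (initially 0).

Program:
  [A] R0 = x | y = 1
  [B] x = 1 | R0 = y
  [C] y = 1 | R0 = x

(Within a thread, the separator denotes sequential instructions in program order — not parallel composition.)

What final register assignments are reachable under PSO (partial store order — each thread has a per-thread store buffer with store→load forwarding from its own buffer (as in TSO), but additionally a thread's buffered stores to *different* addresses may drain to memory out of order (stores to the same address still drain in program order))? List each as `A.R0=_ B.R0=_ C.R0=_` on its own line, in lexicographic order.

A.R0=0 B.R0=0 C.R0=0
A.R0=0 B.R0=0 C.R0=1
A.R0=0 B.R0=1 C.R0=0
A.R0=0 B.R0=1 C.R0=1
A.R0=1 B.R0=0 C.R0=0
A.R0=1 B.R0=0 C.R0=1
A.R0=1 B.R0=1 C.R0=0
A.R0=1 B.R0=1 C.R0=1

outcome vector order: (A.R0,B.R0,C.R0)
|PSO outcomes| = 8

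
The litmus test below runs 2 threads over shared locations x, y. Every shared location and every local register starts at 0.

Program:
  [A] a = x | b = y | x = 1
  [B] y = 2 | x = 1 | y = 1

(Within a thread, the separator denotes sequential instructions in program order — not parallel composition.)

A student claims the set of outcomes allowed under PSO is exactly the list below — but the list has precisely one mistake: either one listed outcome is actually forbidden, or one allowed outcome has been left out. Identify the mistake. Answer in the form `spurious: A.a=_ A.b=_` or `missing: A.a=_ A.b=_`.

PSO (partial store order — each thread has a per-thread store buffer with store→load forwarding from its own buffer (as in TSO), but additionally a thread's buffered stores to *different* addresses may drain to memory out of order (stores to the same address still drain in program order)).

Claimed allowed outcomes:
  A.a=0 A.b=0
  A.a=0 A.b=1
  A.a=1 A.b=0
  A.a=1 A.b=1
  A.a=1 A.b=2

outcome vector order: (A.a,A.b)
under PSO → 00 01 02 10 11 12
PSO∖claimed = {02}

missing: A.a=0 A.b=2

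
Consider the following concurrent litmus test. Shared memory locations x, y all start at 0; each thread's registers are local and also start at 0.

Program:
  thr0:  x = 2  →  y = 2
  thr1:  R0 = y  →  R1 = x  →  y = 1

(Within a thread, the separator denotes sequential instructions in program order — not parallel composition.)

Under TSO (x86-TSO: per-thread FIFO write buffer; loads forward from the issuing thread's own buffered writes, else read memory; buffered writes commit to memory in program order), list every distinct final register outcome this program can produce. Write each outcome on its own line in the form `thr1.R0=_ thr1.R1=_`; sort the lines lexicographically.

thr1.R0=0 thr1.R1=0
thr1.R0=0 thr1.R1=2
thr1.R0=2 thr1.R1=2

outcome vector order: (thr1.R0,thr1.R1)
|TSO outcomes| = 3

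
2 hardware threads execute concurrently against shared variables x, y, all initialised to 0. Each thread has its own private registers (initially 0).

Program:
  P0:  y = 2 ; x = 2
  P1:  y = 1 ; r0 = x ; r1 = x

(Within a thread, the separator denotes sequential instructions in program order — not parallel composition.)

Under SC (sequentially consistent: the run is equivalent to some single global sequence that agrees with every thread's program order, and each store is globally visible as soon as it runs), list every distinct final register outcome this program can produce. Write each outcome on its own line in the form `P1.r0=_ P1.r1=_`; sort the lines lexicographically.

P1.r0=0 P1.r1=0
P1.r0=0 P1.r1=2
P1.r0=2 P1.r1=2

outcome vector order: (P1.r0,P1.r1)
|SC outcomes| = 3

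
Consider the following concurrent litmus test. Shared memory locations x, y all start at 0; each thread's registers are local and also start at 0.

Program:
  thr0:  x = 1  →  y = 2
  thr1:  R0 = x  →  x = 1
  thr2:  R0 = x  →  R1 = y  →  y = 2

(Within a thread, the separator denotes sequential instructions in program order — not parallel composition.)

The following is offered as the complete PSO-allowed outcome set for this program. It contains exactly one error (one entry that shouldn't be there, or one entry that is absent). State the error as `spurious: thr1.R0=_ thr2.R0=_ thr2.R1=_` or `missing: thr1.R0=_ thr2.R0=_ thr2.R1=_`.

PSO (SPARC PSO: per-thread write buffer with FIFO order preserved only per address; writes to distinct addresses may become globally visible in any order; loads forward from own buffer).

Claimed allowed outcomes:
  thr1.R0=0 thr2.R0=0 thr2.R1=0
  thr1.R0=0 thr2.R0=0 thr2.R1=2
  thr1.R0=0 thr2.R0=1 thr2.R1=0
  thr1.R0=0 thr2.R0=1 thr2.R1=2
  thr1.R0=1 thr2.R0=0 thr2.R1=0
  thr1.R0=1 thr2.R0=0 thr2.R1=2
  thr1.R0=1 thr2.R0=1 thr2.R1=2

outcome vector order: (thr1.R0,thr2.R0,thr2.R1)
under PSO → (0,0,0) (0,0,2) (0,1,0) (0,1,2) (1,0,0) (1,0,2) (1,1,0) (1,1,2)
PSO∖claimed = {(1,1,0)}

missing: thr1.R0=1 thr2.R0=1 thr2.R1=0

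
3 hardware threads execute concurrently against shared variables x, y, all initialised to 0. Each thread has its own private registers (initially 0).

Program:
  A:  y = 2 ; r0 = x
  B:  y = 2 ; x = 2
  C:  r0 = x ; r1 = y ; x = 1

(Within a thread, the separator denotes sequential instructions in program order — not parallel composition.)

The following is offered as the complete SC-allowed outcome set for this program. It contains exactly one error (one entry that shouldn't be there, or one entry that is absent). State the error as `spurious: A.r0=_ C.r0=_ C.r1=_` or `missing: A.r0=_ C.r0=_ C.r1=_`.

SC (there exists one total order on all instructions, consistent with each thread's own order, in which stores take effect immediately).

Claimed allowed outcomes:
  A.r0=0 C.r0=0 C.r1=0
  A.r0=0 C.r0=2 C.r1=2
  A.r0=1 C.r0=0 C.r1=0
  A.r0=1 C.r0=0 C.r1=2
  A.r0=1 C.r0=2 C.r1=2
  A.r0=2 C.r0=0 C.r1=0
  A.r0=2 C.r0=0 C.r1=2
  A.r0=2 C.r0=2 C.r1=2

outcome vector order: (A.r0,C.r0,C.r1)
SC: 9 outcomes — {0/0/0 0/0/2 0/2/2 1/0/0 1/0/2 1/2/2 2/0/0 2/0/2 2/2/2}
SC∖claimed = {0/0/2}

missing: A.r0=0 C.r0=0 C.r1=2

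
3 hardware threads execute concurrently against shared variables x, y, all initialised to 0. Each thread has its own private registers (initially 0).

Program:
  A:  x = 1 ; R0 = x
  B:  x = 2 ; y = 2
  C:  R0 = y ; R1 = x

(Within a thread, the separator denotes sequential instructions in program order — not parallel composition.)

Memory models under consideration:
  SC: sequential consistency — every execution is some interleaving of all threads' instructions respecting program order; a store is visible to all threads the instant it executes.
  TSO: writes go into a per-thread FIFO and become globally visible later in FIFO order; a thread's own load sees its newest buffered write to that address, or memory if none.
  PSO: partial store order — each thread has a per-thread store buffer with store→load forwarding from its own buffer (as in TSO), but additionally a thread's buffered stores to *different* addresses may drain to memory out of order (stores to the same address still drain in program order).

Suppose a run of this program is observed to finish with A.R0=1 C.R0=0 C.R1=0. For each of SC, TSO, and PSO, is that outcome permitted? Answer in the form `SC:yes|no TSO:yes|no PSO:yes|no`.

SC:yes TSO:yes PSO:yes

outcome vector order: (A.R0,C.R0,C.R1)
SC: 9 outcomes — {100 101 102 121 122 200 201 202 222}
TSO: 9 outcomes — {100 101 102 121 122 200 201 202 222}
PSO: 12 outcomes — {100 101 102 120 121 122 200 201 202 220 221 222}
target 100 ∈ {SC,TSO,PSO}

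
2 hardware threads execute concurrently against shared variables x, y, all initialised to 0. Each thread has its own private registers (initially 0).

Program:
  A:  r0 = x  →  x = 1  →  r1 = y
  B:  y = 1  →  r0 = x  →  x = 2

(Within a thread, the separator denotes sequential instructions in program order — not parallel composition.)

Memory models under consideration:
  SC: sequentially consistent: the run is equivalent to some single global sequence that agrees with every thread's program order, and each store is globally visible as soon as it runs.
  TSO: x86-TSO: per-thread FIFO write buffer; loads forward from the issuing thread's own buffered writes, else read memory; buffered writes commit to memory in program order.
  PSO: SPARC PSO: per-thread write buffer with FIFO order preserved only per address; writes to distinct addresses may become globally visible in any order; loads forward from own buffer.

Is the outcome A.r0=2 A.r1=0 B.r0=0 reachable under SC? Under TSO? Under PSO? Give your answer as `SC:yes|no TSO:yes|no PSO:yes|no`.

outcome vector order: (A.r0,A.r1,B.r0)
SC: 4 outcomes — {0/0/1 0/1/0 0/1/1 2/1/0}
TSO: 5 outcomes — {0/0/0 0/0/1 0/1/0 0/1/1 2/1/0}
PSO: 6 outcomes — {0/0/0 0/0/1 0/1/0 0/1/1 2/0/0 2/1/0}
target 2/0/0 ∈ {PSO}

SC:no TSO:no PSO:yes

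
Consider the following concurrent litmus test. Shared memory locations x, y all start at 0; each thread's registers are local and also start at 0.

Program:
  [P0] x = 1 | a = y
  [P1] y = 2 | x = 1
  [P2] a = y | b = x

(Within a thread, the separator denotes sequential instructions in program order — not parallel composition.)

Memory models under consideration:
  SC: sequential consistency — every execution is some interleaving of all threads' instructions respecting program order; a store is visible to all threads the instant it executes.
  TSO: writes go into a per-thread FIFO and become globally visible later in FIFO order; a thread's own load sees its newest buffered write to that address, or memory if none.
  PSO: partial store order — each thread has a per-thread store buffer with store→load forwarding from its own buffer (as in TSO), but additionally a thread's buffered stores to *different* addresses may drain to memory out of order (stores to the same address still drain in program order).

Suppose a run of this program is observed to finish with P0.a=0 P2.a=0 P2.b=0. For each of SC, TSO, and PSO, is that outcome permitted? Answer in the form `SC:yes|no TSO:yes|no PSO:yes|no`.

SC:yes TSO:yes PSO:yes

outcome vector order: (P0.a,P2.a,P2.b)
SC: 7 outcomes — {(0,0,0), (0,0,1), (0,2,1), (2,0,0), (2,0,1), (2,2,0), (2,2,1)}
TSO: 8 outcomes — {(0,0,0), (0,0,1), (0,2,0), (0,2,1), (2,0,0), (2,0,1), (2,2,0), (2,2,1)}
PSO: 8 outcomes — {(0,0,0), (0,0,1), (0,2,0), (0,2,1), (2,0,0), (2,0,1), (2,2,0), (2,2,1)}
target (0,0,0) ∈ {SC,TSO,PSO}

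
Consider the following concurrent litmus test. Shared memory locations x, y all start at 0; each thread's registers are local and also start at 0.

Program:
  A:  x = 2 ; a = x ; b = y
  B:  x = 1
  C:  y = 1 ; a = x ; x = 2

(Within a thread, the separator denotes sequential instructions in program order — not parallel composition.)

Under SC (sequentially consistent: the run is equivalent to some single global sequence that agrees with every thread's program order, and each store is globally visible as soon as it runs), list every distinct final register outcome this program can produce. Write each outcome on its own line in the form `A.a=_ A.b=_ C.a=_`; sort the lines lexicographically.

A.a=1 A.b=0 C.a=1
A.a=1 A.b=1 C.a=0
A.a=1 A.b=1 C.a=1
A.a=1 A.b=1 C.a=2
A.a=2 A.b=0 C.a=1
A.a=2 A.b=0 C.a=2
A.a=2 A.b=1 C.a=0
A.a=2 A.b=1 C.a=1
A.a=2 A.b=1 C.a=2

outcome vector order: (A.a,A.b,C.a)
|SC outcomes| = 9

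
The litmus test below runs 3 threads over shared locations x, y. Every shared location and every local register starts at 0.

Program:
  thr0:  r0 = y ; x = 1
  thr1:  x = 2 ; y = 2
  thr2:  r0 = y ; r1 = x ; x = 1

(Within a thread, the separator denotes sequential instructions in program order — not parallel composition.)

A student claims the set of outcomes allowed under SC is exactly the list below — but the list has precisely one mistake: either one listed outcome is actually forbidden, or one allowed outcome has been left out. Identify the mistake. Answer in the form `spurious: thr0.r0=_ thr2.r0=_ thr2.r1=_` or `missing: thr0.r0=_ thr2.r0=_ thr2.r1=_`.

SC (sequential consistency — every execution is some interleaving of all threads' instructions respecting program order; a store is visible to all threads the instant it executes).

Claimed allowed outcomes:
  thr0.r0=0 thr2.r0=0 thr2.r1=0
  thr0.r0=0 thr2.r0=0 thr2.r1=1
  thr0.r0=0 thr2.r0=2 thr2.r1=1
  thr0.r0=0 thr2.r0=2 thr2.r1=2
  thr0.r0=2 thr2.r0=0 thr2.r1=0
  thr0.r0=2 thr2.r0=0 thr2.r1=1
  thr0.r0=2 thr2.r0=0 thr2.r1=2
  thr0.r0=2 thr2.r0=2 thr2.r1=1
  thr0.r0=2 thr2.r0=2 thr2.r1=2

outcome vector order: (thr0.r0,thr2.r0,thr2.r1)
SC: 10 outcomes — {000, 001, 002, 021, 022, 200, 201, 202, 221, 222}
SC∖claimed = {002}

missing: thr0.r0=0 thr2.r0=0 thr2.r1=2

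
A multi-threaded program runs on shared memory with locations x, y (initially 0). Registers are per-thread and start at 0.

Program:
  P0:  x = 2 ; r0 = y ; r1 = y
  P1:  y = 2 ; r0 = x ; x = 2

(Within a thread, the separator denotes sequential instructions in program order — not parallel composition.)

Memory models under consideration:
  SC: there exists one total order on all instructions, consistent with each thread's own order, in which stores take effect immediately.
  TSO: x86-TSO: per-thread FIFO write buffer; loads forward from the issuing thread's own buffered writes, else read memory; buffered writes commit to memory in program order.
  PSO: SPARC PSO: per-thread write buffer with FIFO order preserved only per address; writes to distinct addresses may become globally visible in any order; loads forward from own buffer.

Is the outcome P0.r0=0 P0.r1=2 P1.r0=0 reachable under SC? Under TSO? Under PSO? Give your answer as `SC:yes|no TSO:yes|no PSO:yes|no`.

SC:no TSO:yes PSO:yes

outcome vector order: (P0.r0,P0.r1,P1.r0)
[SC] allowed = {0/0/2 0/2/2 2/2/0 2/2/2}
[TSO] allowed = {0/0/0 0/0/2 0/2/0 0/2/2 2/2/0 2/2/2}
[PSO] allowed = {0/0/0 0/0/2 0/2/0 0/2/2 2/2/0 2/2/2}
target 0/2/0 ∈ {TSO,PSO}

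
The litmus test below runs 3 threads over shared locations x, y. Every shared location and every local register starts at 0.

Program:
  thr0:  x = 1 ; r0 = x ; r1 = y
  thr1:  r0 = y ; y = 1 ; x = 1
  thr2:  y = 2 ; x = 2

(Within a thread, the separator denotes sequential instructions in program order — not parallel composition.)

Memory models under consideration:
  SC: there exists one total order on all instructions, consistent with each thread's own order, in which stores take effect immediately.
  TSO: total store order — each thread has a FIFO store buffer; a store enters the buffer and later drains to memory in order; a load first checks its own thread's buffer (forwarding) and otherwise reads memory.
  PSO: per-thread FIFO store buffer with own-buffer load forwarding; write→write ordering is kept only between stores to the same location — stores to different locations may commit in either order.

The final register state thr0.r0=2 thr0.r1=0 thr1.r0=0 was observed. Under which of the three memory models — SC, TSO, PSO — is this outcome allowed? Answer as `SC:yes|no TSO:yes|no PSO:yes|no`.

outcome vector order: (thr0.r0,thr0.r1,thr1.r0)
SC (10): 1/0/0 1/0/2 1/1/0 1/1/2 1/2/0 1/2/2 2/1/0 2/1/2 2/2/0 2/2/2
TSO (10): 1/0/0 1/0/2 1/1/0 1/1/2 1/2/0 1/2/2 2/1/0 2/1/2 2/2/0 2/2/2
PSO (12): 1/0/0 1/0/2 1/1/0 1/1/2 1/2/0 1/2/2 2/0/0 2/0/2 2/1/0 2/1/2 2/2/0 2/2/2
target 2/0/0 ∈ {PSO}

SC:no TSO:no PSO:yes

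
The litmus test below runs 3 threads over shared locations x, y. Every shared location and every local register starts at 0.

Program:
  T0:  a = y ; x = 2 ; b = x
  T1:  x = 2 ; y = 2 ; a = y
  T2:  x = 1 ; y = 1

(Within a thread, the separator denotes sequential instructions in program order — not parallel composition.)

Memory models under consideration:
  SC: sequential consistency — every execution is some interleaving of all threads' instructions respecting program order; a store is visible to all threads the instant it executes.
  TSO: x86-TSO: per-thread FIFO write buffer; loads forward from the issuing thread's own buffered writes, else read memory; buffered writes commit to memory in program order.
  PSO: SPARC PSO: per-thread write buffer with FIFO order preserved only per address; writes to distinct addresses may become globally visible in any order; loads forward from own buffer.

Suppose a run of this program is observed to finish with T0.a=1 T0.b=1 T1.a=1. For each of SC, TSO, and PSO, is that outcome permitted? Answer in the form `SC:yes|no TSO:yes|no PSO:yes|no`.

SC:no TSO:no PSO:yes

outcome vector order: (T0.a,T0.b,T1.a)
under SC → (0,1,1); (0,1,2); (0,2,1); (0,2,2); (1,2,1); (1,2,2); (2,1,1); (2,1,2); (2,2,1); (2,2,2)
under TSO → (0,1,1); (0,1,2); (0,2,1); (0,2,2); (1,2,1); (1,2,2); (2,1,1); (2,1,2); (2,2,1); (2,2,2)
under PSO → (0,1,1); (0,1,2); (0,2,1); (0,2,2); (1,1,1); (1,1,2); (1,2,1); (1,2,2); (2,1,1); (2,1,2); (2,2,1); (2,2,2)
target (1,1,1) ∈ {PSO}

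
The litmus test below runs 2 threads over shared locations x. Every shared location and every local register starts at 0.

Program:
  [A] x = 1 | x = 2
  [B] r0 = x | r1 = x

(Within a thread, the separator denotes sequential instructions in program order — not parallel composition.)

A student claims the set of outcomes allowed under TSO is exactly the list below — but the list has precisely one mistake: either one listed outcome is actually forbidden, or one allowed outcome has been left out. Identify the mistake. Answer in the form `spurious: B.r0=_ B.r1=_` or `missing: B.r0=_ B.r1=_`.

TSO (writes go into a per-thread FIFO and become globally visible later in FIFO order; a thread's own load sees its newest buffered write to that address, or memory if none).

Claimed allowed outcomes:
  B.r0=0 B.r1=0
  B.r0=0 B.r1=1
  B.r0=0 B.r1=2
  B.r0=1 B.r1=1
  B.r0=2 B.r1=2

outcome vector order: (B.r0,B.r1)
under TSO → 0/0 0/1 0/2 1/1 1/2 2/2
TSO∖claimed = {1/2}

missing: B.r0=1 B.r1=2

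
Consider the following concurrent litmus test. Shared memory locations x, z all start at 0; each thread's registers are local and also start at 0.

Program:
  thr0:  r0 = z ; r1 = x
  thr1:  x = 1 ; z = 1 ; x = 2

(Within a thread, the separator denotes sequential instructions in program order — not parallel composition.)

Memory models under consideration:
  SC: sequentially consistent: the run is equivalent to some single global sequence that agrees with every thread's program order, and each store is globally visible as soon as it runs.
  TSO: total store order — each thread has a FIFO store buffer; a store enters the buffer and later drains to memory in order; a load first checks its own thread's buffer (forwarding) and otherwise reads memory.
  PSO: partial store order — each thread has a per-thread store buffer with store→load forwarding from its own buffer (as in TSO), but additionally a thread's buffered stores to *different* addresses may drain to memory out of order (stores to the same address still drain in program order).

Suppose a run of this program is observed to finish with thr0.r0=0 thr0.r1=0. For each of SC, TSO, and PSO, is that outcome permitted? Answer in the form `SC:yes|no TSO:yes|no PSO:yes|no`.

SC:yes TSO:yes PSO:yes

outcome vector order: (thr0.r0,thr0.r1)
SC: 5 outcomes — {00; 01; 02; 11; 12}
TSO: 5 outcomes — {00; 01; 02; 11; 12}
PSO: 6 outcomes — {00; 01; 02; 10; 11; 12}
target 00 ∈ {SC,TSO,PSO}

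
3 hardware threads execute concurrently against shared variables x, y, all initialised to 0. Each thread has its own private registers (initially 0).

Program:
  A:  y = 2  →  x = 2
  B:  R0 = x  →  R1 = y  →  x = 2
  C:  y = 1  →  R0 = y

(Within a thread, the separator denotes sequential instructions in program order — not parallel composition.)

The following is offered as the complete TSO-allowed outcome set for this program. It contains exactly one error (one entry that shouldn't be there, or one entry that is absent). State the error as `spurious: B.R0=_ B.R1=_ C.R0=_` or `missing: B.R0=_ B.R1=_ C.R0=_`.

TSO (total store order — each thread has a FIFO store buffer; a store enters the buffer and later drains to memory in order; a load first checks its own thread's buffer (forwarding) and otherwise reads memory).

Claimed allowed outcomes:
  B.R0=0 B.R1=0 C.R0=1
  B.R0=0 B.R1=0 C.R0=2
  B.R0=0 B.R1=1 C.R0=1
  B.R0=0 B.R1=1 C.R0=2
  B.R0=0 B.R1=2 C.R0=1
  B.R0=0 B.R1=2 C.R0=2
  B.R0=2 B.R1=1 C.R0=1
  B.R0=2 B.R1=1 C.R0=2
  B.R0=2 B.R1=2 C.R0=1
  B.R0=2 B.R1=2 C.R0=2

outcome vector order: (B.R0,B.R1,C.R0)
TSO: 9 outcomes — {<0 0 1> <0 0 2> <0 1 1> <0 1 2> <0 2 1> <0 2 2> <2 1 1> <2 2 1> <2 2 2>}
claimed∖TSO = {<2 1 2>}

spurious: B.R0=2 B.R1=1 C.R0=2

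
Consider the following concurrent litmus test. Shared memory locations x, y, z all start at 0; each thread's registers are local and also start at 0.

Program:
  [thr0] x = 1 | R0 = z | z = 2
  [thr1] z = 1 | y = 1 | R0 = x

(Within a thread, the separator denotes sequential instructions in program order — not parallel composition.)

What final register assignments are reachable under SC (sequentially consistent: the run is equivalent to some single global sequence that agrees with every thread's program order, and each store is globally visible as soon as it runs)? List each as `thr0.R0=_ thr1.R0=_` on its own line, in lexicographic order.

outcome vector order: (thr0.R0,thr1.R0)
|SC outcomes| = 3

thr0.R0=0 thr1.R0=1
thr0.R0=1 thr1.R0=0
thr0.R0=1 thr1.R0=1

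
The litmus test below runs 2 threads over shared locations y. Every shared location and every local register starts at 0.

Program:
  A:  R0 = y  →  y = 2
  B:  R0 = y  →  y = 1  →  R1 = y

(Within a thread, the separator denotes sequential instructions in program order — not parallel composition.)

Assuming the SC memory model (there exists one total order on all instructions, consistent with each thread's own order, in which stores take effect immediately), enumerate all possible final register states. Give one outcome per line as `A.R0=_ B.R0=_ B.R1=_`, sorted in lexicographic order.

A.R0=0 B.R0=0 B.R1=1
A.R0=0 B.R0=0 B.R1=2
A.R0=0 B.R0=2 B.R1=1
A.R0=1 B.R0=0 B.R1=1
A.R0=1 B.R0=0 B.R1=2

outcome vector order: (A.R0,B.R0,B.R1)
|SC outcomes| = 5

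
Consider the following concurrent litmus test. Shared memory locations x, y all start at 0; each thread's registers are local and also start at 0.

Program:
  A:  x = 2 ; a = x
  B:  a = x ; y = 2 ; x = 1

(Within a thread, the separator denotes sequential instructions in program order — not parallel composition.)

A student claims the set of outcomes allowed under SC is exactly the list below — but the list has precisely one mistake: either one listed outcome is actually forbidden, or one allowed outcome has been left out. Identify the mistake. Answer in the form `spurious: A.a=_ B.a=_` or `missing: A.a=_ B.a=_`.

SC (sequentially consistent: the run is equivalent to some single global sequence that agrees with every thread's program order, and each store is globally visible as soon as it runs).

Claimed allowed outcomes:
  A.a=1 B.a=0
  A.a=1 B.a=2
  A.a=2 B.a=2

missing: A.a=2 B.a=0

outcome vector order: (A.a,B.a)
SC: 4 outcomes — {1/0 1/2 2/0 2/2}
SC∖claimed = {2/0}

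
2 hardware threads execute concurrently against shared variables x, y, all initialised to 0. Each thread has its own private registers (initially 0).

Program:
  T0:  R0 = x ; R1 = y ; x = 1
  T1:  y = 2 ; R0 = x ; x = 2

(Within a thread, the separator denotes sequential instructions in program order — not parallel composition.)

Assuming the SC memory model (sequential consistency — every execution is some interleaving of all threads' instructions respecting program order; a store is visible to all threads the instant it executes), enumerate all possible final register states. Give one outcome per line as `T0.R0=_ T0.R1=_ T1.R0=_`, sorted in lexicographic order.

T0.R0=0 T0.R1=0 T1.R0=0
T0.R0=0 T0.R1=0 T1.R0=1
T0.R0=0 T0.R1=2 T1.R0=0
T0.R0=0 T0.R1=2 T1.R0=1
T0.R0=2 T0.R1=2 T1.R0=0

outcome vector order: (T0.R0,T0.R1,T1.R0)
|SC outcomes| = 5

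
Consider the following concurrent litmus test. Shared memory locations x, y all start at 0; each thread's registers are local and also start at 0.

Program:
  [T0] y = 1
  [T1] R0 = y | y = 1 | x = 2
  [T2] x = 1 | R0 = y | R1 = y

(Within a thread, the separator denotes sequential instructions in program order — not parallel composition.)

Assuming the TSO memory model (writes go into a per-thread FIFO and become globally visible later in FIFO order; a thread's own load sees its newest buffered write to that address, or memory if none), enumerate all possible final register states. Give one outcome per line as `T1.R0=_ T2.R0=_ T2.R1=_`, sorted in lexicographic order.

outcome vector order: (T1.R0,T2.R0,T2.R1)
|TSO outcomes| = 6

T1.R0=0 T2.R0=0 T2.R1=0
T1.R0=0 T2.R0=0 T2.R1=1
T1.R0=0 T2.R0=1 T2.R1=1
T1.R0=1 T2.R0=0 T2.R1=0
T1.R0=1 T2.R0=0 T2.R1=1
T1.R0=1 T2.R0=1 T2.R1=1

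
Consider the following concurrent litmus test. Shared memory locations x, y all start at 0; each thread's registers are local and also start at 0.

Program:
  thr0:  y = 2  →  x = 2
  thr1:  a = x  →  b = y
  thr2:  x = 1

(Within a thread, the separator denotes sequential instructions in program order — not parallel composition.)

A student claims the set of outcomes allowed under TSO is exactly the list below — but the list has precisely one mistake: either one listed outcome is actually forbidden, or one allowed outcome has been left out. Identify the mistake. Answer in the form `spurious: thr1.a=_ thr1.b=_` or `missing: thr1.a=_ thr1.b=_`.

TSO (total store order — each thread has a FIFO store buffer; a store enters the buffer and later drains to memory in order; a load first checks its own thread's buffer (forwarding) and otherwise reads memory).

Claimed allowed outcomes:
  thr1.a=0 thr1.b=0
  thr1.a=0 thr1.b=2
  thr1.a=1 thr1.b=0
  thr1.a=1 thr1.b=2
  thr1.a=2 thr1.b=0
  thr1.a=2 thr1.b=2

spurious: thr1.a=2 thr1.b=0

outcome vector order: (thr1.a,thr1.b)
TSO: 5 outcomes — {00; 02; 10; 12; 22}
claimed∖TSO = {20}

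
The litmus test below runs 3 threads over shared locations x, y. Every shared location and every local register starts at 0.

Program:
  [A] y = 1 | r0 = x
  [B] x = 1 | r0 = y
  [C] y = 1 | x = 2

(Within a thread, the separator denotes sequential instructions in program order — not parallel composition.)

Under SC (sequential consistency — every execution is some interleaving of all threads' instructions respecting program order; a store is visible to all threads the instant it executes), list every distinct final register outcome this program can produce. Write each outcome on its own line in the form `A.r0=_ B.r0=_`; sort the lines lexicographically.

A.r0=0 B.r0=1
A.r0=1 B.r0=0
A.r0=1 B.r0=1
A.r0=2 B.r0=0
A.r0=2 B.r0=1

outcome vector order: (A.r0,B.r0)
|SC outcomes| = 5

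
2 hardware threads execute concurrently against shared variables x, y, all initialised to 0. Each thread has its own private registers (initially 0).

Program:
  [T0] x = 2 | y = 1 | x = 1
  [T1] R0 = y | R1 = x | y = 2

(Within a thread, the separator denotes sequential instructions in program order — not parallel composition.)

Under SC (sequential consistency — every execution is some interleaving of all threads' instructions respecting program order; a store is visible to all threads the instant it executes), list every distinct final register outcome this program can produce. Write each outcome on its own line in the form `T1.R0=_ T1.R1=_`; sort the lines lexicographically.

T1.R0=0 T1.R1=0
T1.R0=0 T1.R1=1
T1.R0=0 T1.R1=2
T1.R0=1 T1.R1=1
T1.R0=1 T1.R1=2

outcome vector order: (T1.R0,T1.R1)
|SC outcomes| = 5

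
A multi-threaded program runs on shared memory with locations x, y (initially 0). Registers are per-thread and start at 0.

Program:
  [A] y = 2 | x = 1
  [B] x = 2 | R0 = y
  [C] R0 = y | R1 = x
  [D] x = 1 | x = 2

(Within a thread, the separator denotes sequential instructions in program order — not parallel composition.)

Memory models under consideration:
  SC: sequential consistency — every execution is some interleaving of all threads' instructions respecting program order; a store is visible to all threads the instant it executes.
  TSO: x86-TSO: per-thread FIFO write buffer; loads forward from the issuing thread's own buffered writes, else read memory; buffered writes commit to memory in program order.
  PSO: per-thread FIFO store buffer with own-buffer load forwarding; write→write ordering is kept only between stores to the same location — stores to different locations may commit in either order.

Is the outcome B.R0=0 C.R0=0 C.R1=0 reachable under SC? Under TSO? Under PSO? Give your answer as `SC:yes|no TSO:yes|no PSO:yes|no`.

SC:yes TSO:yes PSO:yes

outcome vector order: (B.R0,C.R0,C.R1)
SC (11): 0/0/0; 0/0/1; 0/0/2; 0/2/1; 0/2/2; 2/0/0; 2/0/1; 2/0/2; 2/2/0; 2/2/1; 2/2/2
TSO (12): 0/0/0; 0/0/1; 0/0/2; 0/2/0; 0/2/1; 0/2/2; 2/0/0; 2/0/1; 2/0/2; 2/2/0; 2/2/1; 2/2/2
PSO (12): 0/0/0; 0/0/1; 0/0/2; 0/2/0; 0/2/1; 0/2/2; 2/0/0; 2/0/1; 2/0/2; 2/2/0; 2/2/1; 2/2/2
target 0/0/0 ∈ {SC,TSO,PSO}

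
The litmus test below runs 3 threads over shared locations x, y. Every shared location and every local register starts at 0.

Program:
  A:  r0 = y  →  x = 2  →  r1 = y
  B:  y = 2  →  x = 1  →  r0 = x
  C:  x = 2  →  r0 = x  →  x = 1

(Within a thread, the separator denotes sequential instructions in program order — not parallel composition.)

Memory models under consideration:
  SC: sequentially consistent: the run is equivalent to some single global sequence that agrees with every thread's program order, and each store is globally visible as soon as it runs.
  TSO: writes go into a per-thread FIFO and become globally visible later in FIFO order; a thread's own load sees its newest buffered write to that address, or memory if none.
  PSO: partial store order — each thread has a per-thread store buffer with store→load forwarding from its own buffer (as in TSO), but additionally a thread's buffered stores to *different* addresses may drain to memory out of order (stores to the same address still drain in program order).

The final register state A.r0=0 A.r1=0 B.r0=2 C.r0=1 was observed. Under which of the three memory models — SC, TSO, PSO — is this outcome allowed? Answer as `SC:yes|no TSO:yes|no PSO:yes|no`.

outcome vector order: (A.r0,A.r1,B.r0,C.r0)
[SC] allowed = {<0 0 1 1>; <0 0 1 2>; <0 0 2 2>; <0 2 1 1>; <0 2 1 2>; <0 2 2 1>; <0 2 2 2>; <2 2 1 1>; <2 2 1 2>; <2 2 2 1>; <2 2 2 2>}
[TSO] allowed = {<0 0 1 1>; <0 0 1 2>; <0 0 2 1>; <0 0 2 2>; <0 2 1 1>; <0 2 1 2>; <0 2 2 1>; <0 2 2 2>; <2 2 1 1>; <2 2 1 2>; <2 2 2 1>; <2 2 2 2>}
[PSO] allowed = {<0 0 1 1>; <0 0 1 2>; <0 0 2 1>; <0 0 2 2>; <0 2 1 1>; <0 2 1 2>; <0 2 2 1>; <0 2 2 2>; <2 2 1 1>; <2 2 1 2>; <2 2 2 1>; <2 2 2 2>}
target <0 0 2 1> ∈ {TSO,PSO}

SC:no TSO:yes PSO:yes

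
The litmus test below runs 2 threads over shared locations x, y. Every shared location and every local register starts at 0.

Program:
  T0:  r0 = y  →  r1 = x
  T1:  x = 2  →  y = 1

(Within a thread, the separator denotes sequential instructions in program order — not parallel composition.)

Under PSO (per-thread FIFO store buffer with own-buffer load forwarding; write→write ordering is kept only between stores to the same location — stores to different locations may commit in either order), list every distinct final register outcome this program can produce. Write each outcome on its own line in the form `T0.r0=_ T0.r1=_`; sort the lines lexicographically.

outcome vector order: (T0.r0,T0.r1)
|PSO outcomes| = 4

T0.r0=0 T0.r1=0
T0.r0=0 T0.r1=2
T0.r0=1 T0.r1=0
T0.r0=1 T0.r1=2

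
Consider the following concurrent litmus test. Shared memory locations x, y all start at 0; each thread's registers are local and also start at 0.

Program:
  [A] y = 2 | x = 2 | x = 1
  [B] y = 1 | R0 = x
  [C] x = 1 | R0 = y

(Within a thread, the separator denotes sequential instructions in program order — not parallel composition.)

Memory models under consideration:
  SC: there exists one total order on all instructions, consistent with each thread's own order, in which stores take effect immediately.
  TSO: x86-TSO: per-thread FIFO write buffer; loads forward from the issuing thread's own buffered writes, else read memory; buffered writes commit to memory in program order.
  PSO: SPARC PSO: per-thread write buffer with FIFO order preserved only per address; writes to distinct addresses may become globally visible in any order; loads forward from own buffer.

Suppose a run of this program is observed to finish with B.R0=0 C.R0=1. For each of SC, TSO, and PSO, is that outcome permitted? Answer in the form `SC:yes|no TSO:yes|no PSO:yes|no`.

SC:yes TSO:yes PSO:yes

outcome vector order: (B.R0,C.R0)
[SC] allowed = {0/1; 0/2; 1/0; 1/1; 1/2; 2/0; 2/1; 2/2}
[TSO] allowed = {0/0; 0/1; 0/2; 1/0; 1/1; 1/2; 2/0; 2/1; 2/2}
[PSO] allowed = {0/0; 0/1; 0/2; 1/0; 1/1; 1/2; 2/0; 2/1; 2/2}
target 0/1 ∈ {SC,TSO,PSO}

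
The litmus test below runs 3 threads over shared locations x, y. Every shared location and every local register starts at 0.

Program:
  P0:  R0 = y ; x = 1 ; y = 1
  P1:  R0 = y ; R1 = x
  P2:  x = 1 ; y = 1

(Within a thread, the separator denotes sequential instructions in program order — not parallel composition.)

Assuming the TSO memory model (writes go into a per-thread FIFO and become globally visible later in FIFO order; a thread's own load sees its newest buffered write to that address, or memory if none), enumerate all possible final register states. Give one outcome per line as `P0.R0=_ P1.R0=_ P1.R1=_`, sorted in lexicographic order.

outcome vector order: (P0.R0,P1.R0,P1.R1)
|TSO outcomes| = 6

P0.R0=0 P1.R0=0 P1.R1=0
P0.R0=0 P1.R0=0 P1.R1=1
P0.R0=0 P1.R0=1 P1.R1=1
P0.R0=1 P1.R0=0 P1.R1=0
P0.R0=1 P1.R0=0 P1.R1=1
P0.R0=1 P1.R0=1 P1.R1=1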